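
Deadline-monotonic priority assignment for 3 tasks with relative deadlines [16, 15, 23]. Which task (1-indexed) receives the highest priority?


Sort tasks by relative deadline (ascending):
  Task 2: deadline = 15
  Task 1: deadline = 16
  Task 3: deadline = 23
Priority order (highest first): [2, 1, 3]
Highest priority task = 2

2


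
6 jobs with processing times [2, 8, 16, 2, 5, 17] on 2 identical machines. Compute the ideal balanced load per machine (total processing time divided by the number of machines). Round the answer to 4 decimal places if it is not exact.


Total processing time = 2 + 8 + 16 + 2 + 5 + 17 = 50
Number of machines = 2
Ideal balanced load = 50 / 2 = 25.0

25.0


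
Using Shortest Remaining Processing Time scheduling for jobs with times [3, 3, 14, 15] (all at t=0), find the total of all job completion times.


Since all jobs arrive at t=0, SRPT equals SPT ordering.
SPT order: [3, 3, 14, 15]
Completion times:
  Job 1: p=3, C=3
  Job 2: p=3, C=6
  Job 3: p=14, C=20
  Job 4: p=15, C=35
Total completion time = 3 + 6 + 20 + 35 = 64

64


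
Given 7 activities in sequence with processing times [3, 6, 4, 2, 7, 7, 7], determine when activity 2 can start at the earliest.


Activity 2 starts after activities 1 through 1 complete.
Predecessor durations: [3]
ES = 3 = 3

3


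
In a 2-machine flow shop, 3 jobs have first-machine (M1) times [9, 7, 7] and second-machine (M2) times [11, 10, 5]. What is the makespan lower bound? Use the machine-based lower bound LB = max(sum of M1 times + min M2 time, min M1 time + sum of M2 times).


LB1 = sum(M1 times) + min(M2 times) = 23 + 5 = 28
LB2 = min(M1 times) + sum(M2 times) = 7 + 26 = 33
Lower bound = max(LB1, LB2) = max(28, 33) = 33

33


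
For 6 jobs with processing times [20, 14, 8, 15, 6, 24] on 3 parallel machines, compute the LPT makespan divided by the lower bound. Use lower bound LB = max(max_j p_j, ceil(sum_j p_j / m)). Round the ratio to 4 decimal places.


LPT order: [24, 20, 15, 14, 8, 6]
Machine loads after assignment: [30, 28, 29]
LPT makespan = 30
Lower bound = max(max_job, ceil(total/3)) = max(24, 29) = 29
Ratio = 30 / 29 = 1.0345

1.0345


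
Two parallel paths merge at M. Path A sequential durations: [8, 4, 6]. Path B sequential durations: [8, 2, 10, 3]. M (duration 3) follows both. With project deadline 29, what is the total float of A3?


Forward pass: ES(A3) = sum of predecessors on chain A = 12
EF = ES + duration = 12 + 6 = 18
Backward pass: LF(M) = deadline = 29; LS(M) = 29 - 3 = 26
LF(A3) = LS(M) - sum(successors on chain A) = 26 - 0 = 26
LS = LF - duration = 26 - 6 = 20
Total float = LS - ES = 20 - 12 = 8

8


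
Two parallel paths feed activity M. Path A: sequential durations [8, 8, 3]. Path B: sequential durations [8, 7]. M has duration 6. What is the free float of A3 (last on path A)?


ES(A3) = sum of predecessors on chain A = 16
EF(A3) = ES + duration = 16 + 3 = 19
Successor of A3 is M. ES(M) = max(sum(A), sum(B)) = max(19, 15) = 19
Free float = ES(successor) - EF(current) = 19 - 19 = 0

0


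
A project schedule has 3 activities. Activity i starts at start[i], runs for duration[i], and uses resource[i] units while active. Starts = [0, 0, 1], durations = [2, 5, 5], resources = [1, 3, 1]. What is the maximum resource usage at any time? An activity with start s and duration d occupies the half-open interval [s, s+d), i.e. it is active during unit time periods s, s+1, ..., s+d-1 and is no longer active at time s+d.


Each activity i is active on [start_i, start_i + duration_i).
Compute total resource usage per time slot:
  t=0: active resources = [1, 3], total = 4
  t=1: active resources = [1, 3, 1], total = 5
  t=2: active resources = [3, 1], total = 4
  t=3: active resources = [3, 1], total = 4
  t=4: active resources = [3, 1], total = 4
  t=5: active resources = [1], total = 1
Peak resource demand = 5

5


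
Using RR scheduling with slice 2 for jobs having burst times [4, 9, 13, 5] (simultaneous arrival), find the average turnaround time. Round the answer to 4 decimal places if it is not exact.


Time quantum = 2
Execution trace:
  J1 runs 2 units, time = 2
  J2 runs 2 units, time = 4
  J3 runs 2 units, time = 6
  J4 runs 2 units, time = 8
  J1 runs 2 units, time = 10
  J2 runs 2 units, time = 12
  J3 runs 2 units, time = 14
  J4 runs 2 units, time = 16
  J2 runs 2 units, time = 18
  J3 runs 2 units, time = 20
  J4 runs 1 units, time = 21
  J2 runs 2 units, time = 23
  J3 runs 2 units, time = 25
  J2 runs 1 units, time = 26
  J3 runs 2 units, time = 28
  J3 runs 2 units, time = 30
  J3 runs 1 units, time = 31
Finish times: [10, 26, 31, 21]
Average turnaround = 88/4 = 22.0

22.0


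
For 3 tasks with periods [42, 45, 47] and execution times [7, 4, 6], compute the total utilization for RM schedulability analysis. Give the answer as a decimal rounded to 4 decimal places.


Compute individual utilizations (exact fractions):
  Task 1: C/T = 7/42 = 1/6 (approx. 0.1667)
  Task 2: C/T = 4/45 (approx. 0.0889)
  Task 3: C/T = 6/47 (approx. 0.1277)
Total utilization U = 1/6 + 4/45 + 6/47 = 1621/4230
Rounded to 4 decimal places: U = 0.3832
RM (Liu & Layland) bound for 3 tasks = 0.779763; compare with U = 1621/4230 (approx. 0.383215)
U <= bound, so schedulable by RM sufficient condition.

0.3832


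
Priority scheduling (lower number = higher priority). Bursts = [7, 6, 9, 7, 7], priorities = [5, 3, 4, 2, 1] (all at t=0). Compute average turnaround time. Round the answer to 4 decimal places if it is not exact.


Sort by priority (ascending = highest first):
Order: [(1, 7), (2, 7), (3, 6), (4, 9), (5, 7)]
Completion times:
  Priority 1, burst=7, C=7
  Priority 2, burst=7, C=14
  Priority 3, burst=6, C=20
  Priority 4, burst=9, C=29
  Priority 5, burst=7, C=36
Average turnaround = 106/5 = 21.2

21.2


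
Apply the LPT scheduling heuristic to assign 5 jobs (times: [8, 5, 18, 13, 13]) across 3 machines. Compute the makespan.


Sort jobs in decreasing order (LPT): [18, 13, 13, 8, 5]
Assign each job to the least loaded machine:
  Machine 1: jobs [18], load = 18
  Machine 2: jobs [13, 8], load = 21
  Machine 3: jobs [13, 5], load = 18
Makespan = max load = 21

21


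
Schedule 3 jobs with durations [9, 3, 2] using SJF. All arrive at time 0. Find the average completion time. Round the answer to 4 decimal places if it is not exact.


SJF order (ascending): [2, 3, 9]
Completion times:
  Job 1: burst=2, C=2
  Job 2: burst=3, C=5
  Job 3: burst=9, C=14
Average completion = 21/3 = 7.0

7.0


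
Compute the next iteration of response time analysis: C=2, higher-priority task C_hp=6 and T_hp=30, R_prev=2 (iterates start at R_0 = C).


R_next = C + ceil(R_prev / T_hp) * C_hp
ceil(2 / 30) = ceil(0.0667) = 1
Interference = 1 * 6 = 6
R_next = 2 + 6 = 8

8


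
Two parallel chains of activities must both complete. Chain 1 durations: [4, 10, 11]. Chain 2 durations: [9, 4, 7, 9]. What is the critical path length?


Path A total = 4 + 10 + 11 = 25
Path B total = 9 + 4 + 7 + 9 = 29
Critical path = longest path = max(25, 29) = 29

29


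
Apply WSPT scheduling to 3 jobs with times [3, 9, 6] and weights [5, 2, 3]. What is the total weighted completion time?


Compute p/w ratios and sort ascending (WSPT): [(3, 5), (6, 3), (9, 2)]
Compute weighted completion times:
  Job (p=3,w=5): C=3, w*C=5*3=15
  Job (p=6,w=3): C=9, w*C=3*9=27
  Job (p=9,w=2): C=18, w*C=2*18=36
Total weighted completion time = 78

78


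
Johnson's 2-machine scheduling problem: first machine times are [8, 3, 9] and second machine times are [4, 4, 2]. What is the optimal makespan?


Apply Johnson's rule:
  Group 1 (a <= b): [(2, 3, 4)]
  Group 2 (a > b): [(1, 8, 4), (3, 9, 2)]
Optimal job order: [2, 1, 3]
Schedule:
  Job 2: M1 done at 3, M2 done at 7
  Job 1: M1 done at 11, M2 done at 15
  Job 3: M1 done at 20, M2 done at 22
Makespan = 22

22


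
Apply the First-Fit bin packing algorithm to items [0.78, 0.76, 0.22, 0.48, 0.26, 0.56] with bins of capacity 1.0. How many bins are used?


Place items sequentially using First-Fit:
  Item 0.78 -> new Bin 1
  Item 0.76 -> new Bin 2
  Item 0.22 -> Bin 1 (now 1.0)
  Item 0.48 -> new Bin 3
  Item 0.26 -> Bin 3 (now 0.74)
  Item 0.56 -> new Bin 4
Total bins used = 4

4


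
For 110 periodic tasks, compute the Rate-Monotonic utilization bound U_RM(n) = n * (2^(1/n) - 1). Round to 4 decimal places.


Compute 2^(1/110) = 1.0063212332
Subtract 1: 1.0063212332 - 1 = 0.0063212332
Multiply by n: 110 * 0.0063212332 = 0.6953356520
Round to 4 dp: 0.6953

0.6953


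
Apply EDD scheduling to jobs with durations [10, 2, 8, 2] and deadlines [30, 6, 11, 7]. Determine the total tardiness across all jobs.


Sort by due date (EDD order): [(2, 6), (2, 7), (8, 11), (10, 30)]
Compute completion times and tardiness:
  Job 1: p=2, d=6, C=2, tardiness=max(0,2-6)=0
  Job 2: p=2, d=7, C=4, tardiness=max(0,4-7)=0
  Job 3: p=8, d=11, C=12, tardiness=max(0,12-11)=1
  Job 4: p=10, d=30, C=22, tardiness=max(0,22-30)=0
Total tardiness = 1

1


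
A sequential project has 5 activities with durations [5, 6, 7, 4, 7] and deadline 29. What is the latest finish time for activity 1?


LF(activity 1) = deadline - sum of successor durations
Successors: activities 2 through 5 with durations [6, 7, 4, 7]
Sum of successor durations = 24
LF = 29 - 24 = 5

5


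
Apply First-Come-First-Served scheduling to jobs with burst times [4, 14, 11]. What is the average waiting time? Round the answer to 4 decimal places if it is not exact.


FCFS order (as given): [4, 14, 11]
Waiting times:
  Job 1: wait = 0
  Job 2: wait = 4
  Job 3: wait = 18
Sum of waiting times = 22
Average waiting time = 22/3 = 7.3333

7.3333


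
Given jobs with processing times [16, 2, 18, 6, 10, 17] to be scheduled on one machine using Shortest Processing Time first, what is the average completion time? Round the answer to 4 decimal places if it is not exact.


Sort jobs by processing time (SPT order): [2, 6, 10, 16, 17, 18]
Compute completion times sequentially:
  Job 1: processing = 2, completes at 2
  Job 2: processing = 6, completes at 8
  Job 3: processing = 10, completes at 18
  Job 4: processing = 16, completes at 34
  Job 5: processing = 17, completes at 51
  Job 6: processing = 18, completes at 69
Sum of completion times = 182
Average completion time = 182/6 = 30.3333

30.3333


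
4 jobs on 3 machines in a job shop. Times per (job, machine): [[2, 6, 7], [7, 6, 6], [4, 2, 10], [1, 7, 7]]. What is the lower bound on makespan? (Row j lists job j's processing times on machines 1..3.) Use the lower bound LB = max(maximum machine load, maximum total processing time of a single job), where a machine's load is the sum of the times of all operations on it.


Machine loads:
  Machine 1: 2 + 7 + 4 + 1 = 14
  Machine 2: 6 + 6 + 2 + 7 = 21
  Machine 3: 7 + 6 + 10 + 7 = 30
Max machine load = 30
Job totals:
  Job 1: 15
  Job 2: 19
  Job 3: 16
  Job 4: 15
Max job total = 19
Lower bound = max(30, 19) = 30

30


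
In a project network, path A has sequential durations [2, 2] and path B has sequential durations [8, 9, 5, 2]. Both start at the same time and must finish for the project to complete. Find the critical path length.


Path A total = 2 + 2 = 4
Path B total = 8 + 9 + 5 + 2 = 24
Critical path = longest path = max(4, 24) = 24

24


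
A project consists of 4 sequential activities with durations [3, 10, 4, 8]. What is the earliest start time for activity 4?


Activity 4 starts after activities 1 through 3 complete.
Predecessor durations: [3, 10, 4]
ES = 3 + 10 + 4 = 17

17


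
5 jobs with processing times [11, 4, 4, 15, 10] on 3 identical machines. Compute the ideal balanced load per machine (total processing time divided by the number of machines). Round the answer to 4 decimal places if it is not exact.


Total processing time = 11 + 4 + 4 + 15 + 10 = 44
Number of machines = 3
Ideal balanced load = 44 / 3 = 14.6667

14.6667


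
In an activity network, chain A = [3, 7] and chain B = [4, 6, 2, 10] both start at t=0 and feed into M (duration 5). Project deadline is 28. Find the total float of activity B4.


Forward pass: ES(B4) = sum of predecessors on chain B = 12
EF = ES + duration = 12 + 10 = 22
Backward pass: LF(M) = deadline = 28; LS(M) = 28 - 5 = 23
LF(B4) = LS(M) - sum(successors on chain B) = 23 - 0 = 23
LS = LF - duration = 23 - 10 = 13
Total float = LS - ES = 13 - 12 = 1

1


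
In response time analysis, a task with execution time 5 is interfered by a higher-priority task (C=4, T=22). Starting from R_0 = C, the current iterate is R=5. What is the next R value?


R_next = C + ceil(R_prev / T_hp) * C_hp
ceil(5 / 22) = ceil(0.2273) = 1
Interference = 1 * 4 = 4
R_next = 5 + 4 = 9

9


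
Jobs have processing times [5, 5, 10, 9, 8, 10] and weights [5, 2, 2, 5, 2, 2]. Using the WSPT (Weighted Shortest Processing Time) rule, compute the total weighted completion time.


Compute p/w ratios and sort ascending (WSPT): [(5, 5), (9, 5), (5, 2), (8, 2), (10, 2), (10, 2)]
Compute weighted completion times:
  Job (p=5,w=5): C=5, w*C=5*5=25
  Job (p=9,w=5): C=14, w*C=5*14=70
  Job (p=5,w=2): C=19, w*C=2*19=38
  Job (p=8,w=2): C=27, w*C=2*27=54
  Job (p=10,w=2): C=37, w*C=2*37=74
  Job (p=10,w=2): C=47, w*C=2*47=94
Total weighted completion time = 355

355


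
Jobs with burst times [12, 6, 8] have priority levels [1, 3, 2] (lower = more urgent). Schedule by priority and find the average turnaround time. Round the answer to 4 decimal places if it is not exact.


Sort by priority (ascending = highest first):
Order: [(1, 12), (2, 8), (3, 6)]
Completion times:
  Priority 1, burst=12, C=12
  Priority 2, burst=8, C=20
  Priority 3, burst=6, C=26
Average turnaround = 58/3 = 19.3333

19.3333


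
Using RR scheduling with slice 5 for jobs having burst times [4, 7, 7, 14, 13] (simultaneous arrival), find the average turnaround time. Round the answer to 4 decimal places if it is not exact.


Time quantum = 5
Execution trace:
  J1 runs 4 units, time = 4
  J2 runs 5 units, time = 9
  J3 runs 5 units, time = 14
  J4 runs 5 units, time = 19
  J5 runs 5 units, time = 24
  J2 runs 2 units, time = 26
  J3 runs 2 units, time = 28
  J4 runs 5 units, time = 33
  J5 runs 5 units, time = 38
  J4 runs 4 units, time = 42
  J5 runs 3 units, time = 45
Finish times: [4, 26, 28, 42, 45]
Average turnaround = 145/5 = 29.0

29.0


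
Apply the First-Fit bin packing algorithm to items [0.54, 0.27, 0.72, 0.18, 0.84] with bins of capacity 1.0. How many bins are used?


Place items sequentially using First-Fit:
  Item 0.54 -> new Bin 1
  Item 0.27 -> Bin 1 (now 0.81)
  Item 0.72 -> new Bin 2
  Item 0.18 -> Bin 1 (now 0.99)
  Item 0.84 -> new Bin 3
Total bins used = 3

3


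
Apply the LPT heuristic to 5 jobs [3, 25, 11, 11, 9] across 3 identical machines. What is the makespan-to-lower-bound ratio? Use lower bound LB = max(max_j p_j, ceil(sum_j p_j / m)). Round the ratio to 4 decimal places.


LPT order: [25, 11, 11, 9, 3]
Machine loads after assignment: [25, 20, 14]
LPT makespan = 25
Lower bound = max(max_job, ceil(total/3)) = max(25, 20) = 25
Ratio = 25 / 25 = 1.0

1.0


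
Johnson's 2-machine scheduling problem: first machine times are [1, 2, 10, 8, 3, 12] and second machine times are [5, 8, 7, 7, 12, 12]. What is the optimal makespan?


Apply Johnson's rule:
  Group 1 (a <= b): [(1, 1, 5), (2, 2, 8), (5, 3, 12), (6, 12, 12)]
  Group 2 (a > b): [(3, 10, 7), (4, 8, 7)]
Optimal job order: [1, 2, 5, 6, 3, 4]
Schedule:
  Job 1: M1 done at 1, M2 done at 6
  Job 2: M1 done at 3, M2 done at 14
  Job 5: M1 done at 6, M2 done at 26
  Job 6: M1 done at 18, M2 done at 38
  Job 3: M1 done at 28, M2 done at 45
  Job 4: M1 done at 36, M2 done at 52
Makespan = 52

52


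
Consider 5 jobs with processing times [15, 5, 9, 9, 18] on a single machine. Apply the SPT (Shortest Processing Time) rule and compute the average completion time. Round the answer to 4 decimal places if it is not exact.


Sort jobs by processing time (SPT order): [5, 9, 9, 15, 18]
Compute completion times sequentially:
  Job 1: processing = 5, completes at 5
  Job 2: processing = 9, completes at 14
  Job 3: processing = 9, completes at 23
  Job 4: processing = 15, completes at 38
  Job 5: processing = 18, completes at 56
Sum of completion times = 136
Average completion time = 136/5 = 27.2

27.2


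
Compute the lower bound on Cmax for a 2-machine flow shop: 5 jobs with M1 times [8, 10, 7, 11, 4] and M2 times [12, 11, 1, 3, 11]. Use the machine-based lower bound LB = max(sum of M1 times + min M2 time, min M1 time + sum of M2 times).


LB1 = sum(M1 times) + min(M2 times) = 40 + 1 = 41
LB2 = min(M1 times) + sum(M2 times) = 4 + 38 = 42
Lower bound = max(LB1, LB2) = max(41, 42) = 42

42


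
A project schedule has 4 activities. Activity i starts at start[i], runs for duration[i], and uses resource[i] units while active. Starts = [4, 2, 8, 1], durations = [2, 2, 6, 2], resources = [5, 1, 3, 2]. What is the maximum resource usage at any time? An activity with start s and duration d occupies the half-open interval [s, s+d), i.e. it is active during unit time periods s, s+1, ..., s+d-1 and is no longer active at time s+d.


Each activity i is active on [start_i, start_i + duration_i).
Compute total resource usage per time slot:
  t=0: active resources = [], total = 0
  t=1: active resources = [2], total = 2
  t=2: active resources = [1, 2], total = 3
  t=3: active resources = [1], total = 1
  t=4: active resources = [5], total = 5
  t=5: active resources = [5], total = 5
  t=6: active resources = [], total = 0
  t=7: active resources = [], total = 0
  t=8: active resources = [3], total = 3
  t=9: active resources = [3], total = 3
  t=10: active resources = [3], total = 3
  t=11: active resources = [3], total = 3
  t=12: active resources = [3], total = 3
  t=13: active resources = [3], total = 3
Peak resource demand = 5

5


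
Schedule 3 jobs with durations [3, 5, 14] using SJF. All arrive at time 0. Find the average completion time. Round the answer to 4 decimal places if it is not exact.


SJF order (ascending): [3, 5, 14]
Completion times:
  Job 1: burst=3, C=3
  Job 2: burst=5, C=8
  Job 3: burst=14, C=22
Average completion = 33/3 = 11.0

11.0


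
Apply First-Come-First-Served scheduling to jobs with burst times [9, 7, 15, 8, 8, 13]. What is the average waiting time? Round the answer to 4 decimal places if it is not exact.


FCFS order (as given): [9, 7, 15, 8, 8, 13]
Waiting times:
  Job 1: wait = 0
  Job 2: wait = 9
  Job 3: wait = 16
  Job 4: wait = 31
  Job 5: wait = 39
  Job 6: wait = 47
Sum of waiting times = 142
Average waiting time = 142/6 = 23.6667

23.6667


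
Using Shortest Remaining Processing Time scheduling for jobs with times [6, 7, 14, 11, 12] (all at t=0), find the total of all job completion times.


Since all jobs arrive at t=0, SRPT equals SPT ordering.
SPT order: [6, 7, 11, 12, 14]
Completion times:
  Job 1: p=6, C=6
  Job 2: p=7, C=13
  Job 3: p=11, C=24
  Job 4: p=12, C=36
  Job 5: p=14, C=50
Total completion time = 6 + 13 + 24 + 36 + 50 = 129

129


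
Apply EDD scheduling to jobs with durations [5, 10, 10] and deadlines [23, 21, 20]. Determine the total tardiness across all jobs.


Sort by due date (EDD order): [(10, 20), (10, 21), (5, 23)]
Compute completion times and tardiness:
  Job 1: p=10, d=20, C=10, tardiness=max(0,10-20)=0
  Job 2: p=10, d=21, C=20, tardiness=max(0,20-21)=0
  Job 3: p=5, d=23, C=25, tardiness=max(0,25-23)=2
Total tardiness = 2

2


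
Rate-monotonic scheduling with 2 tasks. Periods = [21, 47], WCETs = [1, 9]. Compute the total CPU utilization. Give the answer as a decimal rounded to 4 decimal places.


Compute individual utilizations (exact fractions):
  Task 1: C/T = 1/21 (approx. 0.0476)
  Task 2: C/T = 9/47 (approx. 0.1915)
Total utilization U = 1/21 + 9/47 = 236/987
Rounded to 4 decimal places: U = 0.2391
RM (Liu & Layland) bound for 2 tasks = 0.828427; compare with U = 236/987 (approx. 0.239108)
U <= bound, so schedulable by RM sufficient condition.

0.2391


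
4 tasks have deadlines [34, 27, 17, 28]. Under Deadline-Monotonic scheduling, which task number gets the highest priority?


Sort tasks by relative deadline (ascending):
  Task 3: deadline = 17
  Task 2: deadline = 27
  Task 4: deadline = 28
  Task 1: deadline = 34
Priority order (highest first): [3, 2, 4, 1]
Highest priority task = 3

3


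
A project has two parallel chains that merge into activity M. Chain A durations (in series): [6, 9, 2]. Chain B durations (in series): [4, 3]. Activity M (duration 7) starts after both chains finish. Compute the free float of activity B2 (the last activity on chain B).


ES(B2) = sum of predecessors on chain B = 4
EF(B2) = ES + duration = 4 + 3 = 7
Successor of B2 is M. ES(M) = max(sum(A), sum(B)) = max(17, 7) = 17
Free float = ES(successor) - EF(current) = 17 - 7 = 10

10


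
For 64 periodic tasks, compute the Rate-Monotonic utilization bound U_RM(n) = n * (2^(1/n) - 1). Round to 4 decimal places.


Compute 2^(1/64) = 1.0108892861
Subtract 1: 1.0108892861 - 1 = 0.0108892861
Multiply by n: 64 * 0.0108892861 = 0.6969143104
Round to 4 dp: 0.6969

0.6969


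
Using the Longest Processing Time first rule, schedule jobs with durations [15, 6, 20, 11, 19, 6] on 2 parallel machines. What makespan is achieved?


Sort jobs in decreasing order (LPT): [20, 19, 15, 11, 6, 6]
Assign each job to the least loaded machine:
  Machine 1: jobs [20, 11, 6], load = 37
  Machine 2: jobs [19, 15, 6], load = 40
Makespan = max load = 40

40


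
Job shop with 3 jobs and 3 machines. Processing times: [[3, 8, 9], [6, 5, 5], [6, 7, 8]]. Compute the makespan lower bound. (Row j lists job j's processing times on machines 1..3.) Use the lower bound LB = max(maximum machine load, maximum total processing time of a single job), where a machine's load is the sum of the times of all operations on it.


Machine loads:
  Machine 1: 3 + 6 + 6 = 15
  Machine 2: 8 + 5 + 7 = 20
  Machine 3: 9 + 5 + 8 = 22
Max machine load = 22
Job totals:
  Job 1: 20
  Job 2: 16
  Job 3: 21
Max job total = 21
Lower bound = max(22, 21) = 22

22


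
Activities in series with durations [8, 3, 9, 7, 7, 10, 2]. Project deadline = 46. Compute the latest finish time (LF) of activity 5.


LF(activity 5) = deadline - sum of successor durations
Successors: activities 6 through 7 with durations [10, 2]
Sum of successor durations = 12
LF = 46 - 12 = 34

34


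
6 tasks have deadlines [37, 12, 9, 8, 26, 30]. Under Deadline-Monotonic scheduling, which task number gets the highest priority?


Sort tasks by relative deadline (ascending):
  Task 4: deadline = 8
  Task 3: deadline = 9
  Task 2: deadline = 12
  Task 5: deadline = 26
  Task 6: deadline = 30
  Task 1: deadline = 37
Priority order (highest first): [4, 3, 2, 5, 6, 1]
Highest priority task = 4

4


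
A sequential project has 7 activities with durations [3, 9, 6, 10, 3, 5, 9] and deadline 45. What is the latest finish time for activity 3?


LF(activity 3) = deadline - sum of successor durations
Successors: activities 4 through 7 with durations [10, 3, 5, 9]
Sum of successor durations = 27
LF = 45 - 27 = 18

18


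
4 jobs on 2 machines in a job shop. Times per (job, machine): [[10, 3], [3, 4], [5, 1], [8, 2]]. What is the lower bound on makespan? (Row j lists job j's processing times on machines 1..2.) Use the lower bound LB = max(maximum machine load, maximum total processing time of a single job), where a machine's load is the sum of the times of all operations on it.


Machine loads:
  Machine 1: 10 + 3 + 5 + 8 = 26
  Machine 2: 3 + 4 + 1 + 2 = 10
Max machine load = 26
Job totals:
  Job 1: 13
  Job 2: 7
  Job 3: 6
  Job 4: 10
Max job total = 13
Lower bound = max(26, 13) = 26

26


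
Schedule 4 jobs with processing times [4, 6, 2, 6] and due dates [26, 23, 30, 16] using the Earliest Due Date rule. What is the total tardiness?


Sort by due date (EDD order): [(6, 16), (6, 23), (4, 26), (2, 30)]
Compute completion times and tardiness:
  Job 1: p=6, d=16, C=6, tardiness=max(0,6-16)=0
  Job 2: p=6, d=23, C=12, tardiness=max(0,12-23)=0
  Job 3: p=4, d=26, C=16, tardiness=max(0,16-26)=0
  Job 4: p=2, d=30, C=18, tardiness=max(0,18-30)=0
Total tardiness = 0

0


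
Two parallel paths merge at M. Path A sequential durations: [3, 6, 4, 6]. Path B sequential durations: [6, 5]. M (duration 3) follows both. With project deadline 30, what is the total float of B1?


Forward pass: ES(B1) = sum of predecessors on chain B = 0
EF = ES + duration = 0 + 6 = 6
Backward pass: LF(M) = deadline = 30; LS(M) = 30 - 3 = 27
LF(B1) = LS(M) - sum(successors on chain B) = 27 - 5 = 22
LS = LF - duration = 22 - 6 = 16
Total float = LS - ES = 16 - 0 = 16

16


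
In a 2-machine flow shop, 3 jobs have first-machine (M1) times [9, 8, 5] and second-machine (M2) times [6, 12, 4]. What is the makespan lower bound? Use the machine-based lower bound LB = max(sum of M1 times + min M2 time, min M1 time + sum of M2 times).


LB1 = sum(M1 times) + min(M2 times) = 22 + 4 = 26
LB2 = min(M1 times) + sum(M2 times) = 5 + 22 = 27
Lower bound = max(LB1, LB2) = max(26, 27) = 27

27


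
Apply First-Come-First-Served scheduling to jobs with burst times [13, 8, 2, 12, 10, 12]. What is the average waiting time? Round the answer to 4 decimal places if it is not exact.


FCFS order (as given): [13, 8, 2, 12, 10, 12]
Waiting times:
  Job 1: wait = 0
  Job 2: wait = 13
  Job 3: wait = 21
  Job 4: wait = 23
  Job 5: wait = 35
  Job 6: wait = 45
Sum of waiting times = 137
Average waiting time = 137/6 = 22.8333

22.8333


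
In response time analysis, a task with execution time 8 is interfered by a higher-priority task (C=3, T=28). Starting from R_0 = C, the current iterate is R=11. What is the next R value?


R_next = C + ceil(R_prev / T_hp) * C_hp
ceil(11 / 28) = ceil(0.3929) = 1
Interference = 1 * 3 = 3
R_next = 8 + 3 = 11
R_next = R_prev, so the iteration has converged (response time = 11).

11


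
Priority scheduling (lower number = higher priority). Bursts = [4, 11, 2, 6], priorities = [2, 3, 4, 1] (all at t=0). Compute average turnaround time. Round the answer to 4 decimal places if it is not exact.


Sort by priority (ascending = highest first):
Order: [(1, 6), (2, 4), (3, 11), (4, 2)]
Completion times:
  Priority 1, burst=6, C=6
  Priority 2, burst=4, C=10
  Priority 3, burst=11, C=21
  Priority 4, burst=2, C=23
Average turnaround = 60/4 = 15.0

15.0


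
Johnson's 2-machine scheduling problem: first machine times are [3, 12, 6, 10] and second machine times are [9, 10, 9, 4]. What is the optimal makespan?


Apply Johnson's rule:
  Group 1 (a <= b): [(1, 3, 9), (3, 6, 9)]
  Group 2 (a > b): [(2, 12, 10), (4, 10, 4)]
Optimal job order: [1, 3, 2, 4]
Schedule:
  Job 1: M1 done at 3, M2 done at 12
  Job 3: M1 done at 9, M2 done at 21
  Job 2: M1 done at 21, M2 done at 31
  Job 4: M1 done at 31, M2 done at 35
Makespan = 35

35


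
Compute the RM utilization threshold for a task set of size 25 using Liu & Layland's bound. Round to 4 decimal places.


Compute 2^(1/25) = 1.0281138267
Subtract 1: 1.0281138267 - 1 = 0.0281138267
Multiply by n: 25 * 0.0281138267 = 0.7028456675
Round to 4 dp: 0.7028

0.7028


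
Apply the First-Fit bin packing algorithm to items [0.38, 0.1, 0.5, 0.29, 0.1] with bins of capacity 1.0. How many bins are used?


Place items sequentially using First-Fit:
  Item 0.38 -> new Bin 1
  Item 0.1 -> Bin 1 (now 0.48)
  Item 0.5 -> Bin 1 (now 0.98)
  Item 0.29 -> new Bin 2
  Item 0.1 -> Bin 2 (now 0.39)
Total bins used = 2

2


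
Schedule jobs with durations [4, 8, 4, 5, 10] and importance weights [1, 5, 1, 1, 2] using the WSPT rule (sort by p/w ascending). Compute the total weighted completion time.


Compute p/w ratios and sort ascending (WSPT): [(8, 5), (4, 1), (4, 1), (5, 1), (10, 2)]
Compute weighted completion times:
  Job (p=8,w=5): C=8, w*C=5*8=40
  Job (p=4,w=1): C=12, w*C=1*12=12
  Job (p=4,w=1): C=16, w*C=1*16=16
  Job (p=5,w=1): C=21, w*C=1*21=21
  Job (p=10,w=2): C=31, w*C=2*31=62
Total weighted completion time = 151

151


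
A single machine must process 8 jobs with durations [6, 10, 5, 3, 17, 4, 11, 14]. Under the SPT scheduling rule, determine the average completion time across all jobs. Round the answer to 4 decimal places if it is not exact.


Sort jobs by processing time (SPT order): [3, 4, 5, 6, 10, 11, 14, 17]
Compute completion times sequentially:
  Job 1: processing = 3, completes at 3
  Job 2: processing = 4, completes at 7
  Job 3: processing = 5, completes at 12
  Job 4: processing = 6, completes at 18
  Job 5: processing = 10, completes at 28
  Job 6: processing = 11, completes at 39
  Job 7: processing = 14, completes at 53
  Job 8: processing = 17, completes at 70
Sum of completion times = 230
Average completion time = 230/8 = 28.75

28.75


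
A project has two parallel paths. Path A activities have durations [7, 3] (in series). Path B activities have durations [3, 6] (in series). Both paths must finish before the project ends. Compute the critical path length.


Path A total = 7 + 3 = 10
Path B total = 3 + 6 = 9
Critical path = longest path = max(10, 9) = 10

10


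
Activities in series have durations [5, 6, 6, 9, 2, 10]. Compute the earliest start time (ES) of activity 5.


Activity 5 starts after activities 1 through 4 complete.
Predecessor durations: [5, 6, 6, 9]
ES = 5 + 6 + 6 + 9 = 26

26


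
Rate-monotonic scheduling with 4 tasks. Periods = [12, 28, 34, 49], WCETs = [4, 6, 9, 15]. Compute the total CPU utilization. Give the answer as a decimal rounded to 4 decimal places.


Compute individual utilizations (exact fractions):
  Task 1: C/T = 4/12 = 1/3 (approx. 0.3333)
  Task 2: C/T = 6/28 = 3/14 (approx. 0.2143)
  Task 3: C/T = 9/34 (approx. 0.2647)
  Task 4: C/T = 15/49 (approx. 0.3061)
Total utilization U = 1/3 + 3/14 + 9/34 + 15/49 = 2795/2499
Rounded to 4 decimal places: U = 1.1184
RM (Liu & Layland) bound for 4 tasks = 0.756828; compare with U = 2795/2499 (approx. 1.118447)
U > 1, so the task set is not schedulable (processor overloaded).

1.1184


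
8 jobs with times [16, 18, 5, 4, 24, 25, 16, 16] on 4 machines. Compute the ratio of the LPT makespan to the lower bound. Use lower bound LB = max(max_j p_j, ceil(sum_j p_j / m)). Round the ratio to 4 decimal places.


LPT order: [25, 24, 18, 16, 16, 16, 5, 4]
Machine loads after assignment: [29, 29, 34, 32]
LPT makespan = 34
Lower bound = max(max_job, ceil(total/4)) = max(25, 31) = 31
Ratio = 34 / 31 = 1.0968

1.0968


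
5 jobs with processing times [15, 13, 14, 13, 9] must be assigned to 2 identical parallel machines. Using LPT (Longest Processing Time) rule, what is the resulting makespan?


Sort jobs in decreasing order (LPT): [15, 14, 13, 13, 9]
Assign each job to the least loaded machine:
  Machine 1: jobs [15, 13], load = 28
  Machine 2: jobs [14, 13, 9], load = 36
Makespan = max load = 36

36


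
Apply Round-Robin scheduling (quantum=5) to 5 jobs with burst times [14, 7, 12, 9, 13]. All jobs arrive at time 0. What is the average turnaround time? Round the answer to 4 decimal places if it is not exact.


Time quantum = 5
Execution trace:
  J1 runs 5 units, time = 5
  J2 runs 5 units, time = 10
  J3 runs 5 units, time = 15
  J4 runs 5 units, time = 20
  J5 runs 5 units, time = 25
  J1 runs 5 units, time = 30
  J2 runs 2 units, time = 32
  J3 runs 5 units, time = 37
  J4 runs 4 units, time = 41
  J5 runs 5 units, time = 46
  J1 runs 4 units, time = 50
  J3 runs 2 units, time = 52
  J5 runs 3 units, time = 55
Finish times: [50, 32, 52, 41, 55]
Average turnaround = 230/5 = 46.0

46.0


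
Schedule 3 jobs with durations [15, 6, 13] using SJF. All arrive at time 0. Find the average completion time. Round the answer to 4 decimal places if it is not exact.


SJF order (ascending): [6, 13, 15]
Completion times:
  Job 1: burst=6, C=6
  Job 2: burst=13, C=19
  Job 3: burst=15, C=34
Average completion = 59/3 = 19.6667

19.6667


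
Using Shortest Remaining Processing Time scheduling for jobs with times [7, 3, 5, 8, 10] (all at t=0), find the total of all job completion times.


Since all jobs arrive at t=0, SRPT equals SPT ordering.
SPT order: [3, 5, 7, 8, 10]
Completion times:
  Job 1: p=3, C=3
  Job 2: p=5, C=8
  Job 3: p=7, C=15
  Job 4: p=8, C=23
  Job 5: p=10, C=33
Total completion time = 3 + 8 + 15 + 23 + 33 = 82

82


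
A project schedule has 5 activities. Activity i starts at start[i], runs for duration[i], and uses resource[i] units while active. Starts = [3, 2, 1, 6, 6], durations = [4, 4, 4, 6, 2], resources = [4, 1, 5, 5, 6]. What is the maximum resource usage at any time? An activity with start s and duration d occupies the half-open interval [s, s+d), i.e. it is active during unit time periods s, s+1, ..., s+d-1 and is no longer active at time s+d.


Each activity i is active on [start_i, start_i + duration_i).
Compute total resource usage per time slot:
  t=0: active resources = [], total = 0
  t=1: active resources = [5], total = 5
  t=2: active resources = [1, 5], total = 6
  t=3: active resources = [4, 1, 5], total = 10
  t=4: active resources = [4, 1, 5], total = 10
  t=5: active resources = [4, 1], total = 5
  t=6: active resources = [4, 5, 6], total = 15
  t=7: active resources = [5, 6], total = 11
  t=8: active resources = [5], total = 5
  t=9: active resources = [5], total = 5
  t=10: active resources = [5], total = 5
  t=11: active resources = [5], total = 5
Peak resource demand = 15

15


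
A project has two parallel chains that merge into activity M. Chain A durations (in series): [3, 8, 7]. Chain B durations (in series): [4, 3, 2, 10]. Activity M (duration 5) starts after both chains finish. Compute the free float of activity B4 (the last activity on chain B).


ES(B4) = sum of predecessors on chain B = 9
EF(B4) = ES + duration = 9 + 10 = 19
Successor of B4 is M. ES(M) = max(sum(A), sum(B)) = max(18, 19) = 19
Free float = ES(successor) - EF(current) = 19 - 19 = 0

0


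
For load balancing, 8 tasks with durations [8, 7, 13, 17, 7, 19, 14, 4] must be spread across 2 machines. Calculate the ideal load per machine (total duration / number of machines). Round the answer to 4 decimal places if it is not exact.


Total processing time = 8 + 7 + 13 + 17 + 7 + 19 + 14 + 4 = 89
Number of machines = 2
Ideal balanced load = 89 / 2 = 44.5

44.5


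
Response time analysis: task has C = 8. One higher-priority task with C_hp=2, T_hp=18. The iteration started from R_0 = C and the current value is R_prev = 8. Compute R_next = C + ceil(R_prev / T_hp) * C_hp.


R_next = C + ceil(R_prev / T_hp) * C_hp
ceil(8 / 18) = ceil(0.4444) = 1
Interference = 1 * 2 = 2
R_next = 8 + 2 = 10

10


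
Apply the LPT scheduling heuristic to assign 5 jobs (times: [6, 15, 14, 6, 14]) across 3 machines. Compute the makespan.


Sort jobs in decreasing order (LPT): [15, 14, 14, 6, 6]
Assign each job to the least loaded machine:
  Machine 1: jobs [15], load = 15
  Machine 2: jobs [14, 6], load = 20
  Machine 3: jobs [14, 6], load = 20
Makespan = max load = 20

20


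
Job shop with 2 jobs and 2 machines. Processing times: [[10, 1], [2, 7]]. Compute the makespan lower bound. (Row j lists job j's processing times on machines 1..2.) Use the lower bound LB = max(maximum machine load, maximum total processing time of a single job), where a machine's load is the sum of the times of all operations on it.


Machine loads:
  Machine 1: 10 + 2 = 12
  Machine 2: 1 + 7 = 8
Max machine load = 12
Job totals:
  Job 1: 11
  Job 2: 9
Max job total = 11
Lower bound = max(12, 11) = 12

12


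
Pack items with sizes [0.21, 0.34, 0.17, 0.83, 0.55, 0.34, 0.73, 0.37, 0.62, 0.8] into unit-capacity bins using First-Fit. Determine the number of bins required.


Place items sequentially using First-Fit:
  Item 0.21 -> new Bin 1
  Item 0.34 -> Bin 1 (now 0.55)
  Item 0.17 -> Bin 1 (now 0.72)
  Item 0.83 -> new Bin 2
  Item 0.55 -> new Bin 3
  Item 0.34 -> Bin 3 (now 0.89)
  Item 0.73 -> new Bin 4
  Item 0.37 -> new Bin 5
  Item 0.62 -> Bin 5 (now 0.99)
  Item 0.8 -> new Bin 6
Total bins used = 6

6


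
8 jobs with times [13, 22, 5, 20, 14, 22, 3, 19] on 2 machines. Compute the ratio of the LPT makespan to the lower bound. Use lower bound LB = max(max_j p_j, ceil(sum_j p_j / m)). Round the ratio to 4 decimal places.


LPT order: [22, 22, 20, 19, 14, 13, 5, 3]
Machine loads after assignment: [60, 58]
LPT makespan = 60
Lower bound = max(max_job, ceil(total/2)) = max(22, 59) = 59
Ratio = 60 / 59 = 1.0169

1.0169


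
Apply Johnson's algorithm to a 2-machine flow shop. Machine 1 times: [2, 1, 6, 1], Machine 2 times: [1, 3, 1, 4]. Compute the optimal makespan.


Apply Johnson's rule:
  Group 1 (a <= b): [(2, 1, 3), (4, 1, 4)]
  Group 2 (a > b): [(1, 2, 1), (3, 6, 1)]
Optimal job order: [2, 4, 1, 3]
Schedule:
  Job 2: M1 done at 1, M2 done at 4
  Job 4: M1 done at 2, M2 done at 8
  Job 1: M1 done at 4, M2 done at 9
  Job 3: M1 done at 10, M2 done at 11
Makespan = 11

11


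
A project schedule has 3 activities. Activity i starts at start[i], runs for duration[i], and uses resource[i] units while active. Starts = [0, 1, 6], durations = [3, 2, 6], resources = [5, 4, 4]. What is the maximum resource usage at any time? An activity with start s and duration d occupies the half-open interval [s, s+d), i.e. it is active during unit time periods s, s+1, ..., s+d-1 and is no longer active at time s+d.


Each activity i is active on [start_i, start_i + duration_i).
Compute total resource usage per time slot:
  t=0: active resources = [5], total = 5
  t=1: active resources = [5, 4], total = 9
  t=2: active resources = [5, 4], total = 9
  t=3: active resources = [], total = 0
  t=4: active resources = [], total = 0
  t=5: active resources = [], total = 0
  t=6: active resources = [4], total = 4
  t=7: active resources = [4], total = 4
  t=8: active resources = [4], total = 4
  t=9: active resources = [4], total = 4
  t=10: active resources = [4], total = 4
  t=11: active resources = [4], total = 4
Peak resource demand = 9

9


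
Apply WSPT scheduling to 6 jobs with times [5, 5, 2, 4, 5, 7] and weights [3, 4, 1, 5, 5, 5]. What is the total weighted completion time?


Compute p/w ratios and sort ascending (WSPT): [(4, 5), (5, 5), (5, 4), (7, 5), (5, 3), (2, 1)]
Compute weighted completion times:
  Job (p=4,w=5): C=4, w*C=5*4=20
  Job (p=5,w=5): C=9, w*C=5*9=45
  Job (p=5,w=4): C=14, w*C=4*14=56
  Job (p=7,w=5): C=21, w*C=5*21=105
  Job (p=5,w=3): C=26, w*C=3*26=78
  Job (p=2,w=1): C=28, w*C=1*28=28
Total weighted completion time = 332

332


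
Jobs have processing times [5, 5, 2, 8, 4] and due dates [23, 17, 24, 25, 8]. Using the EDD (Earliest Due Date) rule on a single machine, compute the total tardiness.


Sort by due date (EDD order): [(4, 8), (5, 17), (5, 23), (2, 24), (8, 25)]
Compute completion times and tardiness:
  Job 1: p=4, d=8, C=4, tardiness=max(0,4-8)=0
  Job 2: p=5, d=17, C=9, tardiness=max(0,9-17)=0
  Job 3: p=5, d=23, C=14, tardiness=max(0,14-23)=0
  Job 4: p=2, d=24, C=16, tardiness=max(0,16-24)=0
  Job 5: p=8, d=25, C=24, tardiness=max(0,24-25)=0
Total tardiness = 0

0


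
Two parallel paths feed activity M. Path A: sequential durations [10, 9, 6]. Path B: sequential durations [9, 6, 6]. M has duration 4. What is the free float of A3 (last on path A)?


ES(A3) = sum of predecessors on chain A = 19
EF(A3) = ES + duration = 19 + 6 = 25
Successor of A3 is M. ES(M) = max(sum(A), sum(B)) = max(25, 21) = 25
Free float = ES(successor) - EF(current) = 25 - 25 = 0

0


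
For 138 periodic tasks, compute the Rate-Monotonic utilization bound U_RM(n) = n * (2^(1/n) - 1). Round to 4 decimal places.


Compute 2^(1/138) = 1.0050354411
Subtract 1: 1.0050354411 - 1 = 0.0050354411
Multiply by n: 138 * 0.0050354411 = 0.6948908718
Round to 4 dp: 0.6949

0.6949


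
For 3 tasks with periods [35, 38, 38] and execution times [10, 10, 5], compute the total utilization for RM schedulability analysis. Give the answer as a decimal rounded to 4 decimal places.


Compute individual utilizations (exact fractions):
  Task 1: C/T = 10/35 = 2/7 (approx. 0.2857)
  Task 2: C/T = 10/38 = 5/19 (approx. 0.2632)
  Task 3: C/T = 5/38 (approx. 0.1316)
Total utilization U = 2/7 + 5/19 + 5/38 = 181/266
Rounded to 4 decimal places: U = 0.6805
RM (Liu & Layland) bound for 3 tasks = 0.779763; compare with U = 181/266 (approx. 0.680451)
U <= bound, so schedulable by RM sufficient condition.

0.6805
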